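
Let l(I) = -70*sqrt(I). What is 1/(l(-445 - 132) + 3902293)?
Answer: 3902293/15227893485149 + 70*I*sqrt(577)/15227893485149 ≈ 2.5626e-7 + 1.1042e-10*I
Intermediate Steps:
1/(l(-445 - 132) + 3902293) = 1/(-70*sqrt(-445 - 132) + 3902293) = 1/(-70*I*sqrt(577) + 3902293) = 1/(3902293 - 70*I*sqrt(577))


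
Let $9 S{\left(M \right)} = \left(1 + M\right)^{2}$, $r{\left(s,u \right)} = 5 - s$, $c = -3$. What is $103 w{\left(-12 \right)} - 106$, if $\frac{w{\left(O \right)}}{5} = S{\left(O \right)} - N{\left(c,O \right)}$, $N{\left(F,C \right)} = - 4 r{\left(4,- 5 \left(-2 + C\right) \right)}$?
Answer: $\frac{79901}{9} \approx 8877.9$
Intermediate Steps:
$N{\left(F,C \right)} = -4$ ($N{\left(F,C \right)} = - 4 \left(5 - 4\right) = \left(-4\right) 1 = -4$)
$S{\left(M \right)} = \frac{\left(1 + M\right)^{2}}{9}$
$w{\left(O \right)} = 20 + \frac{5 \left(1 + O\right)^{2}}{9}$ ($w{\left(O \right)} = 5 \left(\frac{\left(1 + O\right)^{2}}{9} - -4\right) = 5 \left(\frac{\left(1 + O\right)^{2}}{9} + 4\right) = 5 \left(4 + \frac{\left(1 + O\right)^{2}}{9}\right) = 20 + \frac{5 \left(1 + O\right)^{2}}{9}$)
$103 w{\left(-12 \right)} - 106 = 103 \left(20 + \frac{5 \left(1 - 12\right)^{2}}{9}\right) - 106 = 103 \left(20 + \frac{5 \left(-11\right)^{2}}{9}\right) - 106 = 103 \left(20 + \frac{5}{9} \cdot 121\right) - 106 = 103 \left(20 + \frac{605}{9}\right) - 106 = 103 \cdot \frac{785}{9} - 106 = \frac{80855}{9} - 106 = \frac{79901}{9}$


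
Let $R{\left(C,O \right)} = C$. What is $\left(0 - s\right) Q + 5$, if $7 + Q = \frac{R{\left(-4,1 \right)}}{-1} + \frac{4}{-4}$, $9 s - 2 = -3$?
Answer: $\frac{41}{9} \approx 4.5556$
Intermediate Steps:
$s = - \frac{1}{9}$ ($s = \frac{2}{9} + \frac{1}{9} \left(-3\right) = \frac{2}{9} - \frac{1}{3} = - \frac{1}{9} \approx -0.11111$)
$Q = -4$ ($Q = -7 + \left(- \frac{4}{-1} + \frac{4}{-4}\right) = -7 + \left(\left(-4\right) \left(-1\right) + 4 \left(- \frac{1}{4}\right)\right) = -7 + \left(4 - 1\right) = -7 + 3 = -4$)
$\left(0 - s\right) Q + 5 = \left(0 - - \frac{1}{9}\right) \left(-4\right) + 5 = \left(0 + \frac{1}{9}\right) \left(-4\right) + 5 = \frac{1}{9} \left(-4\right) + 5 = - \frac{4}{9} + 5 = \frac{41}{9}$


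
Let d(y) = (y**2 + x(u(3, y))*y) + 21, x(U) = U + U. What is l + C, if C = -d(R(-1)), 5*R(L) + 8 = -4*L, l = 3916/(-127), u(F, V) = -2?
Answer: -176767/3175 ≈ -55.675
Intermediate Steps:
x(U) = 2*U
l = -3916/127 (l = 3916*(-1/127) = -3916/127 ≈ -30.835)
R(L) = -8/5 - 4*L/5 (R(L) = -8/5 + (-4*L)/5 = -8/5 - 4*L/5)
d(y) = 21 + y**2 - 4*y (d(y) = (y**2 + (2*(-2))*y) + 21 = (y**2 - 4*y) + 21 = 21 + y**2 - 4*y)
C = -621/25 (C = -(21 + (-8/5 - 4/5*(-1))**2 - 4*(-8/5 - 4/5*(-1))) = -(21 + (-8/5 + 4/5)**2 - 4*(-8/5 + 4/5)) = -(21 + (-4/5)**2 - 4*(-4/5)) = -(21 + 16/25 + 16/5) = -1*621/25 = -621/25 ≈ -24.840)
l + C = -3916/127 - 621/25 = -176767/3175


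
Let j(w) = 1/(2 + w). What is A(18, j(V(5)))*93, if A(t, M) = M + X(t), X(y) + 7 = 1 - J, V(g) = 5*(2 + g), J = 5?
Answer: -37758/37 ≈ -1020.5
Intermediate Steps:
V(g) = 10 + 5*g
X(y) = -11 (X(y) = -7 + (1 - 1*5) = -7 + (1 - 5) = -7 - 4 = -11)
A(t, M) = -11 + M (A(t, M) = M - 11 = -11 + M)
A(18, j(V(5)))*93 = (-11 + 1/(2 + (10 + 5*5)))*93 = (-11 + 1/(2 + (10 + 25)))*93 = (-11 + 1/(2 + 35))*93 = (-11 + 1/37)*93 = -406/37*93 = -37758/37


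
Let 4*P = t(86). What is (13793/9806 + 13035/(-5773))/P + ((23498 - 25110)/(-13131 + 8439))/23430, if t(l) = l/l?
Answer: -115176945045901/33822516353670 ≈ -3.4053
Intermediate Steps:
t(l) = 1
P = 1/4 (P = (1/4)*1 = 1/4 ≈ 0.25000)
(13793/9806 + 13035/(-5773))/P + ((23498 - 25110)/(-13131 + 8439))/23430 = (13793/9806 + 13035/(-5773))/(1/4) + ((23498 - 25110)/(-13131 + 8439))/23430 = (13793*(1/9806) + 13035*(-1/5773))*4 - 1612/(-4692)*(1/23430) = (13793/9806 - 13035/5773)*4 - 1612*(-1/4692)*(1/23430) = -48194221/56610038*4 + (403/1173)*(1/23430) = -96388442/28305019 + 403/27483390 = -115176945045901/33822516353670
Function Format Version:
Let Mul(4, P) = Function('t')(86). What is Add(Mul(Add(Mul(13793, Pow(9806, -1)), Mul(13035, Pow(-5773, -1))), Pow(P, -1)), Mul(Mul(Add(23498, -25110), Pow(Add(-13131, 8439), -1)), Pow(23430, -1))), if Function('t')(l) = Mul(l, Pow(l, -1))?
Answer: Rational(-115176945045901, 33822516353670) ≈ -3.4053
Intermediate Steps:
Function('t')(l) = 1
P = Rational(1, 4) (P = Mul(Rational(1, 4), 1) = Rational(1, 4) ≈ 0.25000)
Add(Mul(Add(Mul(13793, Pow(9806, -1)), Mul(13035, Pow(-5773, -1))), Pow(P, -1)), Mul(Mul(Add(23498, -25110), Pow(Add(-13131, 8439), -1)), Pow(23430, -1))) = Add(Mul(Add(Mul(13793, Pow(9806, -1)), Mul(13035, Pow(-5773, -1))), Pow(Rational(1, 4), -1)), Mul(Mul(Add(23498, -25110), Pow(Add(-13131, 8439), -1)), Pow(23430, -1))) = Add(Mul(Add(Mul(13793, Rational(1, 9806)), Mul(13035, Rational(-1, 5773))), 4), Mul(Mul(-1612, Pow(-4692, -1)), Rational(1, 23430))) = Add(Mul(Add(Rational(13793, 9806), Rational(-13035, 5773)), 4), Mul(Mul(-1612, Rational(-1, 4692)), Rational(1, 23430))) = Add(Mul(Rational(-48194221, 56610038), 4), Mul(Rational(403, 1173), Rational(1, 23430))) = Add(Rational(-96388442, 28305019), Rational(403, 27483390)) = Rational(-115176945045901, 33822516353670)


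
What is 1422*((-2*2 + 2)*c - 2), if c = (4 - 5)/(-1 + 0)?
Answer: -5688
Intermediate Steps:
c = 1 (c = -1/(-1) = -1*(-1) = 1)
1422*((-2*2 + 2)*c - 2) = 1422*((-2*2 + 2)*1 - 2) = 1422*((-4 + 2)*1 - 2) = 1422*(-2*1 - 2) = 1422*(-2 - 2) = 1422*(-4) = -5688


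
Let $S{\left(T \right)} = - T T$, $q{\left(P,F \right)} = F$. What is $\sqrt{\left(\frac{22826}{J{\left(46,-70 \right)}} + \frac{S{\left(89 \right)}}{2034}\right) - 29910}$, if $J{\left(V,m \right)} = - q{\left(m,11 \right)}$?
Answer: $\frac{i \sqrt{1779283785730}}{7458} \approx 178.85 i$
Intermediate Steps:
$S{\left(T \right)} = - T^{2}$
$J{\left(V,m \right)} = -11$ ($J{\left(V,m \right)} = \left(-1\right) 11 = -11$)
$\sqrt{\left(\frac{22826}{J{\left(46,-70 \right)}} + \frac{S{\left(89 \right)}}{2034}\right) - 29910} = \sqrt{\left(\frac{22826}{-11} + \frac{\left(-1\right) 89^{2}}{2034}\right) - 29910} = \sqrt{\left(22826 \left(- \frac{1}{11}\right) + \left(-1\right) 7921 \cdot \frac{1}{2034}\right) - 29910} = \sqrt{\left(- \frac{22826}{11} - \frac{7921}{2034}\right) - 29910} = \sqrt{- \frac{46515215}{22374} - 29910} = \sqrt{- \frac{715721555}{22374}} = \frac{i \sqrt{1779283785730}}{7458}$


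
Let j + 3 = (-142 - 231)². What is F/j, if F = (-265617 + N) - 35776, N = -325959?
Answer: -313676/69563 ≈ -4.5092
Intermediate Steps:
j = 139126 (j = -3 + (-142 - 231)² = -3 + (-373)² = -3 + 139129 = 139126)
F = -627352 (F = (-265617 - 325959) - 35776 = -591576 - 35776 = -627352)
F/j = -627352/139126 = -627352*1/139126 = -313676/69563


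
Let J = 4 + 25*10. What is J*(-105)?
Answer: -26670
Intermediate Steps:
J = 254 (J = 4 + 250 = 254)
J*(-105) = 254*(-105) = -26670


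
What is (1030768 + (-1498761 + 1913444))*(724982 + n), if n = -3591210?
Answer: -4142992128828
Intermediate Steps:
(1030768 + (-1498761 + 1913444))*(724982 + n) = (1030768 + (-1498761 + 1913444))*(724982 - 3591210) = (1030768 + 414683)*(-2866228) = 1445451*(-2866228) = -4142992128828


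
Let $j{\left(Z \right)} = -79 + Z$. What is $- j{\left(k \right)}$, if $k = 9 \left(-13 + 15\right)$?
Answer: $61$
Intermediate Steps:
$k = 18$ ($k = 9 \cdot 2 = 18$)
$- j{\left(k \right)} = - (-79 + 18) = \left(-1\right) \left(-61\right) = 61$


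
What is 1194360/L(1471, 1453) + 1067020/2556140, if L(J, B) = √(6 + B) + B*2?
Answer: 148014765575149/359707561413 - 398120*√1459/2814459 ≈ 406.08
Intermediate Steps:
L(J, B) = √(6 + B) + 2*B
1194360/L(1471, 1453) + 1067020/2556140 = 1194360/(√(6 + 1453) + 2*1453) + 1067020/2556140 = 1194360/(√1459 + 2906) + 1067020*(1/2556140) = 1194360/(2906 + √1459) + 53351/127807 = 53351/127807 + 1194360/(2906 + √1459)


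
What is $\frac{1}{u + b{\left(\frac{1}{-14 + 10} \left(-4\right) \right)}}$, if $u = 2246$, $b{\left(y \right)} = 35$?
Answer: $\frac{1}{2281} \approx 0.0004384$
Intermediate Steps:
$\frac{1}{u + b{\left(\frac{1}{-14 + 10} \left(-4\right) \right)}} = \frac{1}{2246 + 35} = \frac{1}{2281}$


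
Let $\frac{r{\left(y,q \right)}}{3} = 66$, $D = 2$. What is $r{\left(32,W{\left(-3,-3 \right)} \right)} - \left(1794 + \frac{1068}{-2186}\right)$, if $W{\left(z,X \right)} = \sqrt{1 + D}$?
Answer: $- \frac{1743894}{1093} \approx -1595.5$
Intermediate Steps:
$W{\left(z,X \right)} = \sqrt{3}$ ($W{\left(z,X \right)} = \sqrt{1 + 2} = \sqrt{3}$)
$r{\left(y,q \right)} = 198$ ($r{\left(y,q \right)} = 3 \cdot 66 = 198$)
$r{\left(32,W{\left(-3,-3 \right)} \right)} - \left(1794 + \frac{1068}{-2186}\right) = 198 - \left(1794 + \frac{1068}{-2186}\right) = 198 - \left(1794 + 1068 \left(- \frac{1}{2186}\right)\right) = 198 - \frac{1960308}{1093} = - \frac{1743894}{1093}$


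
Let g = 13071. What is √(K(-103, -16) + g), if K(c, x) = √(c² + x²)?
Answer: √(13071 + √10865) ≈ 114.78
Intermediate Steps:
√(K(-103, -16) + g) = √(√((-103)² + (-16)²) + 13071) = √(√(10609 + 256) + 13071) = √(√10865 + 13071) = √(13071 + √10865)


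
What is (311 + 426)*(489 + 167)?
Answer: 483472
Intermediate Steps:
(311 + 426)*(489 + 167) = 737*656 = 483472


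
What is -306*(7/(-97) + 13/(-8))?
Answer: 201501/388 ≈ 519.33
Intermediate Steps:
-306*(7/(-97) + 13/(-8)) = -306*(7*(-1/97) + 13*(-⅛)) = -306*(-7/97 - 13/8) = -306*(-1317/776) = 201501/388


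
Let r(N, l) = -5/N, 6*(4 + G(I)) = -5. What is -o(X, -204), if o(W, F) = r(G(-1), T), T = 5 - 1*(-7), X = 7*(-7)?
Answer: -30/29 ≈ -1.0345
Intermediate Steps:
G(I) = -29/6 (G(I) = -4 + (⅙)*(-5) = -4 - ⅚ = -29/6)
X = -49
T = 12 (T = 5 + 7 = 12)
o(W, F) = 30/29 (o(W, F) = -5/(-29/6) = -5*(-6/29) = 30/29)
-o(X, -204) = -1*30/29 = -30/29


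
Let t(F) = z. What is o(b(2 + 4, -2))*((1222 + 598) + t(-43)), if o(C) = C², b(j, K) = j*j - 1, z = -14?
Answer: 2212350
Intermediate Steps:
t(F) = -14
b(j, K) = -1 + j² (b(j, K) = j² - 1 = -1 + j²)
o(b(2 + 4, -2))*((1222 + 598) + t(-43)) = (-1 + (2 + 4)²)²*((1222 + 598) - 14) = (-1 + 6²)²*(1820 - 14) = (-1 + 36)²*1806 = 35²*1806 = 1225*1806 = 2212350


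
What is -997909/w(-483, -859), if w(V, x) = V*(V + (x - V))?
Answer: -997909/414897 ≈ -2.4052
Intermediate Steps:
w(V, x) = V*x
-997909/w(-483, -859) = -997909/((-483*(-859))) = -997909/414897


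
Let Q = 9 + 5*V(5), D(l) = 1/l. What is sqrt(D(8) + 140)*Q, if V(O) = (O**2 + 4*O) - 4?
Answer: 107*sqrt(2242)/2 ≈ 2533.2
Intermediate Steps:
V(O) = -4 + O**2 + 4*O
Q = 214 (Q = 9 + 5*(-4 + 5**2 + 4*5) = 9 + 5*(-4 + 25 + 20) = 9 + 5*41 = 9 + 205 = 214)
sqrt(D(8) + 140)*Q = sqrt(1/8 + 140)*214 = sqrt(1121/8)*214 = (sqrt(2242)/4)*214 = 107*sqrt(2242)/2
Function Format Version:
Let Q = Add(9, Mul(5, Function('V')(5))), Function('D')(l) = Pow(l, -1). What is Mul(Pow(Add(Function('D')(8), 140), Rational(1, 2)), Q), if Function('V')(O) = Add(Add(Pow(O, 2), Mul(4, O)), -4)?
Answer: Mul(Rational(107, 2), Pow(2242, Rational(1, 2))) ≈ 2533.2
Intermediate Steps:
Function('V')(O) = Add(-4, Pow(O, 2), Mul(4, O))
Q = 214 (Q = Add(9, Mul(5, Add(-4, Pow(5, 2), Mul(4, 5)))) = Add(9, Mul(5, Add(-4, 25, 20))) = Add(9, Mul(5, 41)) = Add(9, 205) = 214)
Mul(Pow(Add(Function('D')(8), 140), Rational(1, 2)), Q) = Mul(Pow(Add(Pow(8, -1), 140), Rational(1, 2)), 214) = Mul(Pow(Add(Rational(1, 8), 140), Rational(1, 2)), 214) = Mul(Pow(Rational(1121, 8), Rational(1, 2)), 214) = Mul(Mul(Rational(1, 4), Pow(2242, Rational(1, 2))), 214) = Mul(Rational(107, 2), Pow(2242, Rational(1, 2)))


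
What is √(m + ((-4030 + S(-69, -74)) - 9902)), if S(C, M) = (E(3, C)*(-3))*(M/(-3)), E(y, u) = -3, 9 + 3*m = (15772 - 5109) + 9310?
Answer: I*√63498/3 ≈ 83.996*I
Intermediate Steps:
m = 19964/3 (m = -3 + ((15772 - 5109) + 9310)/3 = -3 + (10663 + 9310)/3 = -3 + (⅓)*19973 = -3 + 19973/3 = 19964/3 ≈ 6654.7)
S(C, M) = -3*M (S(C, M) = (-3*(-3))*(M/(-3)) = 9*(M*(-⅓)) = 9*(-M/3) = -3*M)
√(m + ((-4030 + S(-69, -74)) - 9902)) = √(19964/3 + ((-4030 - 3*(-74)) - 9902)) = √(19964/3 + ((-4030 + 222) - 9902)) = √(19964/3 + (-3808 - 9902)) = √(19964/3 - 13710) = √(-21166/3) = I*√63498/3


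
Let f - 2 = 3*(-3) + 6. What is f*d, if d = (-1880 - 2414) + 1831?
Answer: 2463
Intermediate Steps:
d = -2463 (d = -4294 + 1831 = -2463)
f = -1 (f = 2 + (3*(-3) + 6) = 2 + (-9 + 6) = 2 - 3 = -1)
f*d = -1*(-2463) = 2463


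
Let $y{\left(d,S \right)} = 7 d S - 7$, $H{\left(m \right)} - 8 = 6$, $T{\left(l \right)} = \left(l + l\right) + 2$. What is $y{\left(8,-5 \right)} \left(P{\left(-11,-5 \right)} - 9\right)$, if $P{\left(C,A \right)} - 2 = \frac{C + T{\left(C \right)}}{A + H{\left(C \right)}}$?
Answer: $\frac{26978}{9} \approx 2997.6$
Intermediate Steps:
$T{\left(l \right)} = 2 + 2 l$ ($T{\left(l \right)} = 2 l + 2 = 2 + 2 l$)
$H{\left(m \right)} = 14$ ($H{\left(m \right)} = 8 + 6 = 14$)
$P{\left(C,A \right)} = 2 + \frac{2 + 3 C}{14 + A}$ ($P{\left(C,A \right)} = 2 + \frac{C + \left(2 + 2 C\right)}{A + 14} = 2 + \frac{2 + 3 C}{14 + A}$)
$y{\left(d,S \right)} = -7 + 7 S d$ ($y{\left(d,S \right)} = 7 S d - 7 = -7 + 7 S d$)
$y{\left(8,-5 \right)} \left(P{\left(-11,-5 \right)} - 9\right) = \left(-7 + 7 \left(-5\right) 8\right) \left(\frac{30 + 2 \left(-5\right) + 3 \left(-11\right)}{14 - 5} - 9\right) = \left(-7 - 280\right) \left(\frac{30 - 10 - 33}{9} - 9\right) = - 287 \left(\frac{1}{9} \left(-13\right) - 9\right) = - 287 \left(- \frac{13}{9} - 9\right) = \left(-287\right) \left(- \frac{94}{9}\right) = \frac{26978}{9}$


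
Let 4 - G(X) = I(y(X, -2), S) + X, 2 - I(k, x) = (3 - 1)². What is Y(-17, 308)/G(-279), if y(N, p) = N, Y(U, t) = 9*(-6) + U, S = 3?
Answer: -71/285 ≈ -0.24912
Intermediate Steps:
Y(U, t) = -54 + U
I(k, x) = -2 (I(k, x) = 2 - (3 - 1)² = 2 - 1*2² = 2 - 1*4 = 2 - 4 = -2)
G(X) = 6 - X (G(X) = 4 - (-2 + X) = 4 + (2 - X) = 6 - X)
Y(-17, 308)/G(-279) = (-54 - 17)/(6 - 1*(-279)) = -71/(6 + 279) = -71/285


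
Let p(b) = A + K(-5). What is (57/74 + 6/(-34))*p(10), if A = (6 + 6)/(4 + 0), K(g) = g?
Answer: -747/629 ≈ -1.1876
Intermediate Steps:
A = 3 (A = 12/4 = 12*(¼) = 3)
p(b) = -2 (p(b) = 3 - 5 = -2)
(57/74 + 6/(-34))*p(10) = (57/74 + 6/(-34))*(-2) = (57*(1/74) + 6*(-1/34))*(-2) = (57/74 - 3/17)*(-2) = (747/1258)*(-2) = -747/629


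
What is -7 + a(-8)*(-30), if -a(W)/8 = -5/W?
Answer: 143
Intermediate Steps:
a(W) = 40/W (a(W) = -(-40)/W = 40/W)
-7 + a(-8)*(-30) = -7 + (40/(-8))*(-30) = -7 + (40*(-1/8))*(-30) = -7 - 5*(-30) = -7 + 150 = 143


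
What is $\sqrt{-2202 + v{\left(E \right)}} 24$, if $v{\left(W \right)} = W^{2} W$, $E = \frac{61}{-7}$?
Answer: $\frac{24 i \sqrt{6875869}}{49} \approx 1284.3 i$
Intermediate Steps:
$E = - \frac{61}{7}$ ($E = 61 \left(- \frac{1}{7}\right) = - \frac{61}{7} \approx -8.7143$)
$v{\left(W \right)} = W^{3}$
$\sqrt{-2202 + v{\left(E \right)}} 24 = \sqrt{-2202 + \left(- \frac{61}{7}\right)^{3}} \cdot 24 = \sqrt{-2202 - \frac{226981}{343}} \cdot 24 = \sqrt{- \frac{982267}{343}} \cdot 24 = \frac{i \sqrt{6875869}}{49} \cdot 24 = \frac{24 i \sqrt{6875869}}{49}$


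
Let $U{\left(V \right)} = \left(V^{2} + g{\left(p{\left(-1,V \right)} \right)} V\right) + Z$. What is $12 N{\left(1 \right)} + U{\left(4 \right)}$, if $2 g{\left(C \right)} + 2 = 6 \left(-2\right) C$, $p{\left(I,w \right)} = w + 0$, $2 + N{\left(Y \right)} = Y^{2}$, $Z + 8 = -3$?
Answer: $-107$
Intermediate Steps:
$Z = -11$ ($Z = -8 - 3 = -11$)
$N{\left(Y \right)} = -2 + Y^{2}$
$p{\left(I,w \right)} = w$
$g{\left(C \right)} = -1 - 6 C$ ($g{\left(C \right)} = -1 + \frac{6 \left(-2\right) C}{2} = -1 + \frac{\left(-12\right) C}{2} = -1 - 6 C$)
$U{\left(V \right)} = -11 + V^{2} + V \left(-1 - 6 V\right)$ ($U{\left(V \right)} = \left(V^{2} + \left(-1 - 6 V\right) V\right) - 11 = \left(V^{2} + V \left(-1 - 6 V\right)\right) - 11 = -11 + V^{2} + V \left(-1 - 6 V\right)$)
$12 N{\left(1 \right)} + U{\left(4 \right)} = 12 \left(-2 + 1^{2}\right) - \left(15 + 80\right) = 12 \left(-2 + 1\right) - 95 = 12 \left(-1\right) - 95 = -12 - 95 = -107$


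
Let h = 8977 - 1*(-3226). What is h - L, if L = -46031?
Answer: 58234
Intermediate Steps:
h = 12203 (h = 8977 + 3226 = 12203)
h - L = 12203 - 1*(-46031) = 12203 + 46031 = 58234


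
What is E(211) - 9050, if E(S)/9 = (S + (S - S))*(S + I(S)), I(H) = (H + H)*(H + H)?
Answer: 338573155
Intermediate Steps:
I(H) = 4*H**2 (I(H) = (2*H)*(2*H) = 4*H**2)
E(S) = 9*S*(S + 4*S**2) (E(S) = 9*((S + (S - S))*(S + 4*S**2)) = 9*((S + 0)*(S + 4*S**2)) = 9*(S*(S + 4*S**2)) = 9*S*(S + 4*S**2))
E(211) - 9050 = 211**2*(9 + 36*211) - 9050 = 44521*(9 + 7596) - 9050 = 44521*7605 - 9050 = 338582205 - 9050 = 338573155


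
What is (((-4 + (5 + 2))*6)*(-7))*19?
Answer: -2394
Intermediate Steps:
(((-4 + (5 + 2))*6)*(-7))*19 = (((-4 + 7)*6)*(-7))*19 = ((3*6)*(-7))*19 = (18*(-7))*19 = -126*19 = -2394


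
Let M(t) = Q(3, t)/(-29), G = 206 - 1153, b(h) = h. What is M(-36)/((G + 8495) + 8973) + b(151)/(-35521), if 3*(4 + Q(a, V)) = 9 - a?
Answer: -72274417/17018430789 ≈ -0.0042468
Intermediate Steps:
Q(a, V) = -1 - a/3 (Q(a, V) = -4 + (9 - a)/3 = -4 + (3 - a/3) = -1 - a/3)
G = -947
M(t) = 2/29 (M(t) = (-1 - 1/3*3)/(-29) = (-1 - 1)*(-1/29) = -2*(-1/29) = 2/29)
M(-36)/((G + 8495) + 8973) + b(151)/(-35521) = 2/(29*((-947 + 8495) + 8973)) + 151/(-35521) = 2/(29*(7548 + 8973)) + 151*(-1/35521) = (2/29)/16521 - 151/35521 = (2/29)*(1/16521) - 151/35521 = 2/479109 - 151/35521 = -72274417/17018430789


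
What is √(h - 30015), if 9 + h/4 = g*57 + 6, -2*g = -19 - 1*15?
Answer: I*√26151 ≈ 161.71*I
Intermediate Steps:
g = 17 (g = -(-19 - 1*15)/2 = -(-19 - 15)/2 = -½*(-34) = 17)
h = 3864 (h = -36 + 4*(17*57 + 6) = -36 + 4*(969 + 6) = -36 + 4*975 = -36 + 3900 = 3864)
√(h - 30015) = √(3864 - 30015) = √(-26151) = I*√26151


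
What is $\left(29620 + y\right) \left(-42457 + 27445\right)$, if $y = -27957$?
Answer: $-24964956$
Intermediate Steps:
$\left(29620 + y\right) \left(-42457 + 27445\right) = \left(29620 - 27957\right) \left(-42457 + 27445\right) = 1663 \left(-15012\right) = -24964956$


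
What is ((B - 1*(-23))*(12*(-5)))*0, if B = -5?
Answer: 0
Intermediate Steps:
((B - 1*(-23))*(12*(-5)))*0 = ((-5 - 1*(-23))*(12*(-5)))*0 = ((-5 + 23)*(-60))*0 = (18*(-60))*0 = -1080*0 = 0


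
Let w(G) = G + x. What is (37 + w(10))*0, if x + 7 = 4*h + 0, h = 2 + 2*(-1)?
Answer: 0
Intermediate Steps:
h = 0 (h = 2 - 2 = 0)
x = -7 (x = -7 + (4*0 + 0) = -7 + (0 + 0) = -7 + 0 = -7)
w(G) = -7 + G (w(G) = G - 7 = -7 + G)
(37 + w(10))*0 = (37 + (-7 + 10))*0 = (37 + 3)*0 = 40*0 = 0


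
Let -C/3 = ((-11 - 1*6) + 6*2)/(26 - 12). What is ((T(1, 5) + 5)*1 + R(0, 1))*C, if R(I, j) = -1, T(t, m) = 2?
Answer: 45/7 ≈ 6.4286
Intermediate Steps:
C = 15/14 (C = -3*((-11 - 1*6) + 6*2)/(26 - 12) = -3*((-11 - 6) + 12)/14 = -3*(-17 + 12)/14 = -(-15)/14 = -3*(-5/14) = 15/14 ≈ 1.0714)
((T(1, 5) + 5)*1 + R(0, 1))*C = ((2 + 5)*1 - 1)*(15/14) = (7*1 - 1)*(15/14) = (7 - 1)*(15/14) = 6*(15/14) = 45/7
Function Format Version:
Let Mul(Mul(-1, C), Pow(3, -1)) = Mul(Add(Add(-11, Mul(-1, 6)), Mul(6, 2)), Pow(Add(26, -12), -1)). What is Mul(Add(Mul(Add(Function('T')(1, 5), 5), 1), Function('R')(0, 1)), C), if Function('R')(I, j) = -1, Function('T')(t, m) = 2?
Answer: Rational(45, 7) ≈ 6.4286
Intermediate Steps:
C = Rational(15, 14) (C = Mul(-3, Mul(Add(Add(-11, Mul(-1, 6)), Mul(6, 2)), Pow(Add(26, -12), -1))) = Mul(-3, Mul(Add(Add(-11, -6), 12), Pow(14, -1))) = Mul(-3, Mul(Add(-17, 12), Rational(1, 14))) = Mul(-3, Mul(-5, Rational(1, 14))) = Mul(-3, Rational(-5, 14)) = Rational(15, 14) ≈ 1.0714)
Mul(Add(Mul(Add(Function('T')(1, 5), 5), 1), Function('R')(0, 1)), C) = Mul(Add(Mul(Add(2, 5), 1), -1), Rational(15, 14)) = Mul(Add(Mul(7, 1), -1), Rational(15, 14)) = Mul(Add(7, -1), Rational(15, 14)) = Mul(6, Rational(15, 14)) = Rational(45, 7)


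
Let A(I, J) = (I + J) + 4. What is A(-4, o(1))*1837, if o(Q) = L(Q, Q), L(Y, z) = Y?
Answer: 1837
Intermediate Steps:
o(Q) = Q
A(I, J) = 4 + I + J
A(-4, o(1))*1837 = (4 - 4 + 1)*1837 = 1*1837 = 1837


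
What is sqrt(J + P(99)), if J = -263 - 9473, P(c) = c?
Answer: I*sqrt(9637) ≈ 98.168*I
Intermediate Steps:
J = -9736
sqrt(J + P(99)) = sqrt(-9736 + 99) = sqrt(-9637) = I*sqrt(9637)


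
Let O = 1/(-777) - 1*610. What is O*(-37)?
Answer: 473971/21 ≈ 22570.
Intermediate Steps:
O = -473971/777 (O = -1/777 - 610 = -473971/777 ≈ -610.00)
O*(-37) = -473971/777*(-37) = 473971/21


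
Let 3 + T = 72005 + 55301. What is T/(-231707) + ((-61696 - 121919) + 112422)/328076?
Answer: -8322996497/10859643676 ≈ -0.76642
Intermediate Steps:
T = 127303 (T = -3 + (72005 + 55301) = -3 + 127306 = 127303)
T/(-231707) + ((-61696 - 121919) + 112422)/328076 = 127303/(-231707) + ((-61696 - 121919) + 112422)/328076 = 127303*(-1/231707) + (-183615 + 112422)*(1/328076) = -127303/231707 - 71193*1/328076 = -127303/231707 - 71193/328076 = -8322996497/10859643676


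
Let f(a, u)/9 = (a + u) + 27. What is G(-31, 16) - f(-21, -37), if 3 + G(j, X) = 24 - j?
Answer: 331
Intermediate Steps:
G(j, X) = 21 - j (G(j, X) = -3 + (24 - j) = 21 - j)
f(a, u) = 243 + 9*a + 9*u (f(a, u) = 9*((a + u) + 27) = 9*(27 + a + u) = 243 + 9*a + 9*u)
G(-31, 16) - f(-21, -37) = (21 - 1*(-31)) - (243 + 9*(-21) + 9*(-37)) = (21 + 31) - (243 - 189 - 333) = 52 - 1*(-279) = 52 + 279 = 331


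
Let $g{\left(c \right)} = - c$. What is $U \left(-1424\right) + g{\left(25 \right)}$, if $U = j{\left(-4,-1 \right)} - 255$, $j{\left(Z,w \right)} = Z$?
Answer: $368791$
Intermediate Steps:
$U = -259$ ($U = -4 - 255 = -259$)
$U \left(-1424\right) + g{\left(25 \right)} = \left(-259\right) \left(-1424\right) - 25 = 368816 - 25 = 368791$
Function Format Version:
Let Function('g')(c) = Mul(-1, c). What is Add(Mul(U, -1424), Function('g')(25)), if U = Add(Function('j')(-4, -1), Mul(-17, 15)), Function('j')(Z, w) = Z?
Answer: 368791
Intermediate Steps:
U = -259 (U = Add(-4, Mul(-17, 15)) = Add(-4, -255) = -259)
Add(Mul(U, -1424), Function('g')(25)) = Add(Mul(-259, -1424), Mul(-1, 25)) = Add(368816, -25) = 368791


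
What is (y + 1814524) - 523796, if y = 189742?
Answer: 1480470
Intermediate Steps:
(y + 1814524) - 523796 = (189742 + 1814524) - 523796 = 2004266 - 523796 = 1480470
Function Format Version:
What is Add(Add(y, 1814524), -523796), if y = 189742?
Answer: 1480470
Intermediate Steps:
Add(Add(y, 1814524), -523796) = Add(Add(189742, 1814524), -523796) = Add(2004266, -523796) = 1480470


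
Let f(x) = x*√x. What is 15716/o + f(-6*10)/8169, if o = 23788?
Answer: 3929/5947 - 40*I*√15/2723 ≈ 0.66067 - 0.056893*I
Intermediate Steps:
f(x) = x^(3/2)
15716/o + f(-6*10)/8169 = 15716/23788 + (-6*10)^(3/2)/8169 = 15716*(1/23788) + (-60)^(3/2)*(1/8169) = 3929/5947 - 120*I*√15*(1/8169) = 3929/5947 - 40*I*√15/2723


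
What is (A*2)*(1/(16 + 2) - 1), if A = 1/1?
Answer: -17/9 ≈ -1.8889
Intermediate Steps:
A = 1
(A*2)*(1/(16 + 2) - 1) = (1*2)*(1/(16 + 2) - 1) = 2*(1/18 - 1) = 2*(-17/18) = -17/9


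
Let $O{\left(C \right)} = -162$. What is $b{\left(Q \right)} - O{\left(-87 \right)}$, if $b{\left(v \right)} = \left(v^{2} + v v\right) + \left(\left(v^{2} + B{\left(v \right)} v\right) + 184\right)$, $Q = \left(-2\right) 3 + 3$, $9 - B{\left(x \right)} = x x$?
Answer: $373$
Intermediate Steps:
$B{\left(x \right)} = 9 - x^{2}$ ($B{\left(x \right)} = 9 - x x = 9 - x^{2}$)
$Q = -3$ ($Q = -6 + 3 = -3$)
$b{\left(v \right)} = 184 + 3 v^{2} + v \left(9 - v^{2}\right)$ ($b{\left(v \right)} = \left(v^{2} + v v\right) + \left(\left(v^{2} + \left(9 - v^{2}\right) v\right) + 184\right) = \left(v^{2} + v^{2}\right) + \left(\left(v^{2} + v \left(9 - v^{2}\right)\right) + 184\right) = 2 v^{2} + \left(184 + v^{2} + v \left(9 - v^{2}\right)\right) = 184 + 3 v^{2} + v \left(9 - v^{2}\right)$)
$b{\left(Q \right)} - O{\left(-87 \right)} = \left(184 + 3 \left(-3\right)^{2} - - 3 \left(-9 + \left(-3\right)^{2}\right)\right) - -162 = \left(184 + 3 \cdot 9 - - 3 \left(-9 + 9\right)\right) + 162 = \left(184 + 27 - \left(-3\right) 0\right) + 162 = \left(184 + 27 + 0\right) + 162 = 211 + 162 = 373$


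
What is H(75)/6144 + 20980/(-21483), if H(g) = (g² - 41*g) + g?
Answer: -24169415/43997184 ≈ -0.54934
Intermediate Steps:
H(g) = g² - 40*g
H(75)/6144 + 20980/(-21483) = (75*(-40 + 75))/6144 + 20980/(-21483) = (75*35)*(1/6144) + 20980*(-1/21483) = 2625*(1/6144) - 20980/21483 = 875/2048 - 20980/21483 = -24169415/43997184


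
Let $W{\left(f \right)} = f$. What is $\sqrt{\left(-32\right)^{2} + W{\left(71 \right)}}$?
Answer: $\sqrt{1095} \approx 33.091$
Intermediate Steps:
$\sqrt{\left(-32\right)^{2} + W{\left(71 \right)}} = \sqrt{\left(-32\right)^{2} + 71} = \sqrt{1024 + 71} = \sqrt{1095}$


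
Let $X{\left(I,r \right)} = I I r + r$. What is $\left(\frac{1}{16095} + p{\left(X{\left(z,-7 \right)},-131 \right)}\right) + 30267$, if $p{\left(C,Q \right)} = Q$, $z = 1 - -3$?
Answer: $\frac{485038921}{16095} \approx 30136.0$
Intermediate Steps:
$z = 4$ ($z = 1 + 3 = 4$)
$X{\left(I,r \right)} = r + r I^{2}$ ($X{\left(I,r \right)} = I^{2} r + r = r I^{2} + r = r + r I^{2}$)
$\left(\frac{1}{16095} + p{\left(X{\left(z,-7 \right)},-131 \right)}\right) + 30267 = \left(\frac{1}{16095} - 131\right) + 30267 = - \frac{2108444}{16095} + 30267 = \frac{485038921}{16095}$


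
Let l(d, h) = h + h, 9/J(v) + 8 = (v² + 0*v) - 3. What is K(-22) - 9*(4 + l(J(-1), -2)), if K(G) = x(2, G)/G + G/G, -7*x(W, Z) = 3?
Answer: 157/154 ≈ 1.0195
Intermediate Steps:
x(W, Z) = -3/7 (x(W, Z) = -⅐*3 = -3/7)
J(v) = 9/(-11 + v²) (J(v) = 9/(-8 + ((v² + 0*v) - 3)) = 9/(-8 + ((v² + 0) - 3)) = 9/(-8 + (v² - 3)) = 9/(-8 + (-3 + v²)) = 9/(-11 + v²))
l(d, h) = 2*h
K(G) = 1 - 3/(7*G) (K(G) = -3/(7*G) + G/G = -3/(7*G) + 1 = 1 - 3/(7*G))
K(-22) - 9*(4 + l(J(-1), -2)) = (-3/7 - 22)/(-22) - 9*(4 + 2*(-2)) = -1/22*(-157/7) - 9*(4 - 4) = 157/154 - 9*0 = 157/154 - 1*0 = 157/154 + 0 = 157/154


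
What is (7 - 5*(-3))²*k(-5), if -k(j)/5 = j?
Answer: 12100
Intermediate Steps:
k(j) = -5*j
(7 - 5*(-3))²*k(-5) = (7 - 5*(-3))²*(-5*(-5)) = (7 + 15)²*25 = 22²*25 = 484*25 = 12100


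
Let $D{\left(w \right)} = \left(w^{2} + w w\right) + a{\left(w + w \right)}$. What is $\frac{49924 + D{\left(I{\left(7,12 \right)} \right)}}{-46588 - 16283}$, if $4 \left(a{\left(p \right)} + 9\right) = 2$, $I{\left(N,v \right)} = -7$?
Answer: $- \frac{100027}{125742} \approx -0.79549$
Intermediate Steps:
$a{\left(p \right)} = - \frac{17}{2}$ ($a{\left(p \right)} = -9 + \frac{1}{4} \cdot 2 = -9 + \frac{1}{2} = - \frac{17}{2}$)
$D{\left(w \right)} = - \frac{17}{2} + 2 w^{2}$ ($D{\left(w \right)} = \left(w^{2} + w w\right) - \frac{17}{2} = \left(w^{2} + w^{2}\right) - \frac{17}{2} = 2 w^{2} - \frac{17}{2} = - \frac{17}{2} + 2 w^{2}$)
$\frac{49924 + D{\left(I{\left(7,12 \right)} \right)}}{-46588 - 16283} = \frac{49924 - \left(\frac{17}{2} - 2 \left(-7\right)^{2}\right)}{-46588 - 16283} = \frac{49924 + \left(- \frac{17}{2} + 2 \cdot 49\right)}{-62871} = \left(49924 + \left(- \frac{17}{2} + 98\right)\right) \left(- \frac{1}{62871}\right) = \left(49924 + \frac{179}{2}\right) \left(- \frac{1}{62871}\right) = \frac{100027}{2} \left(- \frac{1}{62871}\right) = - \frac{100027}{125742}$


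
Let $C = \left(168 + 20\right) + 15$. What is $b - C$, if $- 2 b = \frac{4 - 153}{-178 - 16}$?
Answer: $- \frac{78913}{388} \approx -203.38$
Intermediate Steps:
$C = 203$ ($C = 188 + 15 = 203$)
$b = - \frac{149}{388}$ ($b = - \frac{\left(4 - 153\right) \frac{1}{-178 - 16}}{2} = - \frac{\left(-149\right) \frac{1}{-194}}{2} = - \frac{\left(-149\right) \left(- \frac{1}{194}\right)}{2} = \left(- \frac{1}{2}\right) \frac{149}{194} = - \frac{149}{388} \approx -0.38402$)
$b - C = - \frac{149}{388} - 203 = - \frac{78913}{388}$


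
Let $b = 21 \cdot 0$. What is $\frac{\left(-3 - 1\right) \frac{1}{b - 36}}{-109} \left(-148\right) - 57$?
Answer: $- \frac{55769}{981} \approx -56.849$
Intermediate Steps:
$b = 0$
$\frac{\left(-3 - 1\right) \frac{1}{b - 36}}{-109} \left(-148\right) - 57 = \frac{\left(-3 - 1\right) \frac{1}{0 - 36}}{-109} \left(-148\right) - 57 = - \frac{4}{-36} \left(- \frac{1}{109}\right) \left(-148\right) - 57 = \left(-4\right) \left(- \frac{1}{36}\right) \left(- \frac{1}{109}\right) \left(-148\right) - 57 = \frac{1}{9} \left(- \frac{1}{109}\right) \left(-148\right) - 57 = \left(- \frac{1}{981}\right) \left(-148\right) - 57 = \frac{148}{981} - 57 = - \frac{55769}{981}$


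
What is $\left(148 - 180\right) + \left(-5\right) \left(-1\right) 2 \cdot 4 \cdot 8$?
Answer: $288$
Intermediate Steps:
$\left(148 - 180\right) + \left(-5\right) \left(-1\right) 2 \cdot 4 \cdot 8 = \left(148 - 180\right) + 5 \cdot 8 \cdot 8 = -32 + 40 \cdot 8 = -32 + 320 = 288$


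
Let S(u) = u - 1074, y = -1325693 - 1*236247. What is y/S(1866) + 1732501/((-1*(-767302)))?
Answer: -74819221568/37981449 ≈ -1969.9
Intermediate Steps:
y = -1561940 (y = -1325693 - 236247 = -1561940)
S(u) = -1074 + u
y/S(1866) + 1732501/((-1*(-767302))) = -1561940/(-1074 + 1866) + 1732501/((-1*(-767302))) = -1561940/792 + 1732501/767302 = -1561940*1/792 + 1732501*(1/767302) = -390485/198 + 1732501/767302 = -74819221568/37981449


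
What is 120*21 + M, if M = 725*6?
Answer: 6870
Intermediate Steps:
M = 4350
120*21 + M = 120*21 + 4350 = 2520 + 4350 = 6870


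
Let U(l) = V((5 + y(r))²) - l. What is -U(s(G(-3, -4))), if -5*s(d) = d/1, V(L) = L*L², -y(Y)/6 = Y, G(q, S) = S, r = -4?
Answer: -2974116601/5 ≈ -5.9482e+8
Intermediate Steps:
y(Y) = -6*Y
V(L) = L³
s(d) = -d/5 (s(d) = -d/(5*1) = -d/5)
U(l) = 594823321 - l (U(l) = ((5 - 6*(-4))²)³ - l = ((5 + 24)²)³ - l = (29²)³ - l = 841³ - l = 594823321 - l)
-U(s(G(-3, -4))) = -(594823321 - (-1)*(-4)/5) = -(594823321 - 1*⅘) = -(594823321 - ⅘) = -1*2974116601/5 = -2974116601/5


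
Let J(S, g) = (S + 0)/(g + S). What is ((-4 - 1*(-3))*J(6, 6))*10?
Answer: -5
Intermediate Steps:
J(S, g) = S/(S + g)
((-4 - 1*(-3))*J(6, 6))*10 = ((-4 - 1*(-3))*(6/(6 + 6)))*10 = ((-4 + 3)*(6/12))*10 = -6/12*10 = -1*1/2*10 = -1/2*10 = -5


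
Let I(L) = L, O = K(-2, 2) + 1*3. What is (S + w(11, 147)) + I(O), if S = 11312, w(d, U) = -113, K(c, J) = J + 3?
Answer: 11207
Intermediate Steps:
K(c, J) = 3 + J
O = 8 (O = (3 + 2) + 1*3 = 5 + 3 = 8)
(S + w(11, 147)) + I(O) = (11312 - 113) + 8 = 11199 + 8 = 11207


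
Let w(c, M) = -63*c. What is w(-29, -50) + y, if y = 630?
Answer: 2457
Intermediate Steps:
w(-29, -50) + y = -63*(-29) + 630 = 1827 + 630 = 2457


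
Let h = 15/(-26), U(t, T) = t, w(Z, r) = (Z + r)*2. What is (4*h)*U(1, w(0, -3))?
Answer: -30/13 ≈ -2.3077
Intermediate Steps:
w(Z, r) = 2*Z + 2*r
h = -15/26 (h = 15*(-1/26) = -15/26 ≈ -0.57692)
(4*h)*U(1, w(0, -3)) = (4*(-15/26))*1 = -30/13*1 = -30/13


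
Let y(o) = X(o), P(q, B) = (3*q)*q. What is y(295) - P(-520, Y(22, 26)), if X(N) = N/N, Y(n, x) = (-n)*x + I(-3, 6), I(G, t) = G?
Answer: -811199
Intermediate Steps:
Y(n, x) = -3 - n*x (Y(n, x) = (-n)*x - 3 = -n*x - 3 = -3 - n*x)
P(q, B) = 3*q²
X(N) = 1
y(o) = 1
y(295) - P(-520, Y(22, 26)) = 1 - 3*(-520)² = 1 - 3*270400 = 1 - 1*811200 = 1 - 811200 = -811199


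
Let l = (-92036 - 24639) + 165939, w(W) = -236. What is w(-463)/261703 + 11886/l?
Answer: 1549487777/6446268296 ≈ 0.24037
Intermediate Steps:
l = 49264 (l = -116675 + 165939 = 49264)
w(-463)/261703 + 11886/l = -236/261703 + 11886/49264 = -236*1/261703 + 11886*(1/49264) = -236/261703 + 5943/24632 = 1549487777/6446268296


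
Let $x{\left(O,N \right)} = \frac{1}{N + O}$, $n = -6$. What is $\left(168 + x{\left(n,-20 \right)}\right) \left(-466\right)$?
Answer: $- \frac{1017511}{13} \approx -78270.0$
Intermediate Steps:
$\left(168 + x{\left(n,-20 \right)}\right) \left(-466\right) = \left(168 + \frac{1}{-20 - 6}\right) \left(-466\right) = \left(168 + \frac{1}{-26}\right) \left(-466\right) = \left(168 - \frac{1}{26}\right) \left(-466\right) = \frac{4367}{26} \left(-466\right) = - \frac{1017511}{13}$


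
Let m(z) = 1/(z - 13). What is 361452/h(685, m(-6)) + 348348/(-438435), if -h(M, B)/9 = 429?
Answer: -455322448/4822785 ≈ -94.411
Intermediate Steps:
m(z) = 1/(-13 + z)
h(M, B) = -3861 (h(M, B) = -9*429 = -3861)
361452/h(685, m(-6)) + 348348/(-438435) = 361452/(-3861) + 348348/(-438435) = 361452*(-1/3861) + 348348*(-1/438435) = -9268/99 - 116116/146145 = -455322448/4822785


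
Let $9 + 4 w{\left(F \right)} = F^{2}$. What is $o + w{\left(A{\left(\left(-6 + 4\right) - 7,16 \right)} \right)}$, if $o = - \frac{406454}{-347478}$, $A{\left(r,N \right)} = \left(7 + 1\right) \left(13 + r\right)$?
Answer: $\frac{177157993}{694956} \approx 254.92$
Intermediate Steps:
$A{\left(r,N \right)} = 104 + 8 r$ ($A{\left(r,N \right)} = 8 \left(13 + r\right) = 104 + 8 r$)
$o = \frac{203227}{173739}$ ($o = \left(-406454\right) \left(- \frac{1}{347478}\right) = \frac{203227}{173739} \approx 1.1697$)
$w{\left(F \right)} = - \frac{9}{4} + \frac{F^{2}}{4}$
$o + w{\left(A{\left(\left(-6 + 4\right) - 7,16 \right)} \right)} = \frac{203227}{173739} - \left(\frac{9}{4} - \frac{\left(104 + 8 \left(\left(-6 + 4\right) - 7\right)\right)^{2}}{4}\right) = \frac{203227}{173739} - \left(\frac{9}{4} - \frac{\left(104 + 8 \left(-2 - 7\right)\right)^{2}}{4}\right) = \frac{203227}{173739} - \left(\frac{9}{4} - \frac{\left(104 + 8 \left(-9\right)\right)^{2}}{4}\right) = \frac{203227}{173739} - \left(\frac{9}{4} - \frac{\left(104 - 72\right)^{2}}{4}\right) = \frac{203227}{173739} - \left(\frac{9}{4} - \frac{32^{2}}{4}\right) = \frac{203227}{173739} + \left(- \frac{9}{4} + \frac{1}{4} \cdot 1024\right) = \frac{203227}{173739} + \left(- \frac{9}{4} + 256\right) = \frac{203227}{173739} + \frac{1015}{4} = \frac{177157993}{694956}$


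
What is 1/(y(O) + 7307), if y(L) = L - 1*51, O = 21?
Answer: 1/7277 ≈ 0.00013742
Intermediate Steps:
y(L) = -51 + L (y(L) = L - 51 = -51 + L)
1/(y(O) + 7307) = 1/((-51 + 21) + 7307) = 1/(-30 + 7307) = 1/7277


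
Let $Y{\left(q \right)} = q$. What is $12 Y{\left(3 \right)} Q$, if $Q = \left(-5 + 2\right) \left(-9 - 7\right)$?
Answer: $1728$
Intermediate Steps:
$Q = 48$ ($Q = \left(-3\right) \left(-16\right) = 48$)
$12 Y{\left(3 \right)} Q = 12 \cdot 3 \cdot 48 = 36 \cdot 48 = 1728$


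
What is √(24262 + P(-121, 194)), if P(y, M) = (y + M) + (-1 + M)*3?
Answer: √24914 ≈ 157.84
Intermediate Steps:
P(y, M) = -3 + y + 4*M (P(y, M) = (M + y) + (-3 + 3*M) = -3 + y + 4*M)
√(24262 + P(-121, 194)) = √(24262 + (-3 - 121 + 4*194)) = √(24262 + (-3 - 121 + 776)) = √(24262 + 652) = √24914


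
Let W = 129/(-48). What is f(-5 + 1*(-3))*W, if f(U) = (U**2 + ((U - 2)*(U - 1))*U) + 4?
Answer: 7009/4 ≈ 1752.3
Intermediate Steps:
f(U) = 4 + U**2 + U*(-1 + U)*(-2 + U) (f(U) = (U**2 + ((-2 + U)*(-1 + U))*U) + 4 = (U**2 + ((-1 + U)*(-2 + U))*U) + 4 = (U**2 + U*(-1 + U)*(-2 + U)) + 4 = 4 + U**2 + U*(-1 + U)*(-2 + U))
W = -43/16 (W = 129*(-1/48) = -43/16 ≈ -2.6875)
f(-5 + 1*(-3))*W = (4 + (-5 + 1*(-3))**3 - 2*(-5 + 1*(-3))**2 + 2*(-5 + 1*(-3)))*(-43/16) = (4 + (-5 - 3)**3 - 2*(-5 - 3)**2 + 2*(-5 - 3))*(-43/16) = (4 + (-8)**3 - 2*(-8)**2 + 2*(-8))*(-43/16) = (4 - 512 - 2*64 - 16)*(-43/16) = (4 - 512 - 128 - 16)*(-43/16) = -652*(-43/16) = 7009/4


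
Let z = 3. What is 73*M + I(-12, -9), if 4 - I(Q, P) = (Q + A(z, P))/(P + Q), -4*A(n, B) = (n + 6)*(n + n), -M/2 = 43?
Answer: -87853/14 ≈ -6275.2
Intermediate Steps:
M = -86 (M = -2*43 = -86)
A(n, B) = -n*(6 + n)/2 (A(n, B) = -(n + 6)*(n + n)/4 = -(6 + n)*2*n/4 = -n*(6 + n)/2)
I(Q, P) = 4 - (-27/2 + Q)/(P + Q) (I(Q, P) = 4 - (Q - ½*3*(6 + 3))/(P + Q) = 4 - (Q - ½*3*9)/(P + Q) = 4 - (Q - 27/2)/(P + Q) = 4 - (-27/2 + Q)/(P + Q))
73*M + I(-12, -9) = 73*(-86) + (27/2 + 3*(-12) + 4*(-9))/(-9 - 12) = -6278 + (27/2 - 36 - 36)/(-21) = -6278 - 1/21*(-117/2) = -6278 + 39/14 = -87853/14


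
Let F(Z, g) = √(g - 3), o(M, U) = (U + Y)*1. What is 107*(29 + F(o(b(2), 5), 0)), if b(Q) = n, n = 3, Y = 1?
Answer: 3103 + 107*I*√3 ≈ 3103.0 + 185.33*I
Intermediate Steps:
b(Q) = 3
o(M, U) = 1 + U (o(M, U) = (U + 1)*1 = (1 + U)*1 = 1 + U)
F(Z, g) = √(-3 + g)
107*(29 + F(o(b(2), 5), 0)) = 107*(29 + √(-3 + 0)) = 107*(29 + √(-3)) = 107*(29 + I*√3) = 3103 + 107*I*√3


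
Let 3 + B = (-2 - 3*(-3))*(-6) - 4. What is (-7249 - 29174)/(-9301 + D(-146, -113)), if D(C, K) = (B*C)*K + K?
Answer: 36423/817816 ≈ 0.044537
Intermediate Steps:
B = -49 (B = -3 + ((-2 - 3*(-3))*(-6) - 4) = -3 + ((-2 + 9)*(-6) - 4) = -3 + (7*(-6) - 4) = -3 + (-42 - 4) = -3 - 46 = -49)
D(C, K) = K - 49*C*K (D(C, K) = (-49*C)*K + K = -49*C*K + K = K - 49*C*K)
(-7249 - 29174)/(-9301 + D(-146, -113)) = (-7249 - 29174)/(-9301 - 113*(1 - 49*(-146))) = -36423/(-9301 - 113*(1 + 7154)) = -36423/(-9301 - 113*7155) = -36423/(-9301 - 808515) = -36423/(-817816) = -36423*(-1/817816) = 36423/817816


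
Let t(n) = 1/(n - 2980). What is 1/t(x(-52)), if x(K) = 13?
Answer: -2967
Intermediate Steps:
t(n) = 1/(-2980 + n)
1/t(x(-52)) = 1/(1/(-2980 + 13)) = 1/(1/(-2967)) = 1/(-1/2967) = -2967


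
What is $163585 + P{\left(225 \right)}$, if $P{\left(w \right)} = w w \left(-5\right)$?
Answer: $-89540$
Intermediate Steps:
$P{\left(w \right)} = - 5 w^{2}$ ($P{\left(w \right)} = w^{2} \left(-5\right) = - 5 w^{2}$)
$163585 + P{\left(225 \right)} = 163585 - 5 \cdot 225^{2} = 163585 - 253125 = -89540$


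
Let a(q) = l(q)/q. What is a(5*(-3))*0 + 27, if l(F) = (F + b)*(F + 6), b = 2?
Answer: 27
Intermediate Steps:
l(F) = (2 + F)*(6 + F) (l(F) = (F + 2)*(F + 6) = (2 + F)*(6 + F))
a(q) = (12 + q² + 8*q)/q
a(5*(-3))*0 + 27 = (8 + 5*(-3) + 12/((5*(-3))))*0 + 27 = (8 - 15 + 12/(-15))*0 + 27 = (8 - 15 + 12*(-1/15))*0 + 27 = (8 - 15 - ⅘)*0 + 27 = -39/5*0 + 27 = 0 + 27 = 27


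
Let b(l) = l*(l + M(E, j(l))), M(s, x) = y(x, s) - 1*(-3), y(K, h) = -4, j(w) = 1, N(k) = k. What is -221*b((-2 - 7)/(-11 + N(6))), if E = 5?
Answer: -7956/25 ≈ -318.24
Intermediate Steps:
M(s, x) = -1 (M(s, x) = -4 - 1*(-3) = -4 + 3 = -1)
b(l) = l*(-1 + l) (b(l) = l*(l - 1) = l*(-1 + l))
-221*b((-2 - 7)/(-11 + N(6))) = -221*(-2 - 7)/(-11 + 6)*(-1 + (-2 - 7)/(-11 + 6)) = -221*(-9/(-5))*(-1 - 9/(-5)) = -221*(-9*(-1/5))*(-1 - 9*(-1/5)) = -1989*(-1 + 9/5)/5 = -1989*4/(5*5) = -221*36/25 = -7956/25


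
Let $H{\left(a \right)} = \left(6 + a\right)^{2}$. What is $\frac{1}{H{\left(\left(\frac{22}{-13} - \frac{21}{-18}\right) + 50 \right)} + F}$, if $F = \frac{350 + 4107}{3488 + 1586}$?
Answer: $\frac{15435108}{47513629067} \approx 0.00032486$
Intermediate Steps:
$F = \frac{4457}{5074} \approx 0.8784$
$\frac{1}{H{\left(\left(\frac{22}{-13} - \frac{21}{-18}\right) + 50 \right)} + F} = \frac{1}{\left(6 + \left(\left(\frac{22}{-13} - \frac{21}{-18}\right) + 50\right)\right)^{2} + \frac{4457}{5074}} = \frac{1}{\left(6 + \left(\left(22 \left(- \frac{1}{13}\right) - - \frac{7}{6}\right) + 50\right)\right)^{2} + \frac{4457}{5074}} = \frac{1}{\left(6 + \left(\left(- \frac{22}{13} + \frac{7}{6}\right) + 50\right)\right)^{2} + \frac{4457}{5074}} = \frac{1}{\left(6 + \left(- \frac{41}{78} + 50\right)\right)^{2} + \frac{4457}{5074}} = \frac{1}{\left(6 + \frac{3859}{78}\right)^{2} + \frac{4457}{5074}} = \frac{1}{\left(\frac{4327}{78}\right)^{2} + \frac{4457}{5074}} = \frac{1}{\frac{18722929}{6084} + \frac{4457}{5074}} = \frac{1}{\frac{47513629067}{15435108}} = \frac{15435108}{47513629067}$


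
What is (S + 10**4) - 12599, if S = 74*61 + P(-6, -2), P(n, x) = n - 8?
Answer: 1901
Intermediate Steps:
P(n, x) = -8 + n
S = 4500 (S = 74*61 + (-8 - 6) = 4514 - 14 = 4500)
(S + 10**4) - 12599 = (4500 + 10**4) - 12599 = (4500 + 10000) - 12599 = 14500 - 12599 = 1901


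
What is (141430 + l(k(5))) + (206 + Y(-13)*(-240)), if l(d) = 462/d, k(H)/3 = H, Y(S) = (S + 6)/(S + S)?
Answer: 9204142/65 ≈ 1.4160e+5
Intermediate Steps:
Y(S) = (6 + S)/(2*S) (Y(S) = (6 + S)/((2*S)) = (6 + S)*(1/(2*S)) = (6 + S)/(2*S))
k(H) = 3*H
(141430 + l(k(5))) + (206 + Y(-13)*(-240)) = (141430 + 462/((3*5))) + (206 + ((½)*(6 - 13)/(-13))*(-240)) = (141430 + 462/15) + (206 + ((½)*(-1/13)*(-7))*(-240)) = (141430 + 462*(1/15)) + (206 + (7/26)*(-240)) = (141430 + 154/5) + (206 - 840/13) = 707304/5 + 1838/13 = 9204142/65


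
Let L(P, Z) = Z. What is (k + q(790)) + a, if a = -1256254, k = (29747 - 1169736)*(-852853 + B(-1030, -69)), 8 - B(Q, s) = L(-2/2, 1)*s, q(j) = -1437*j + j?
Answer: 972152868770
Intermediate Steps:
q(j) = -1436*j
B(Q, s) = 8 - s
k = 972155259464 (k = (29747 - 1169736)*(-852853 + (8 - 1*(-69))) = -1139989*(-852853 + (8 + 69)) = -1139989*(-852853 + 77) = -1139989*(-852776) = 972155259464)
(k + q(790)) + a = (972155259464 - 1436*790) - 1256254 = (972155259464 - 1134440) - 1256254 = 972154125024 - 1256254 = 972152868770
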